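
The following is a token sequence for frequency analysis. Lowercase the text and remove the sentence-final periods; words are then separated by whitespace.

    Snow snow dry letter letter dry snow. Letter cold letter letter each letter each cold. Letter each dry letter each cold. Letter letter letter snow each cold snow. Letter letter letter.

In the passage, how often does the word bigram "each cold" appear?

3

Scanning the 30 overlapping bigram windows for "each cold":
  position 14–15: each cold
  position 20–21: each cold
  position 26–27: each cold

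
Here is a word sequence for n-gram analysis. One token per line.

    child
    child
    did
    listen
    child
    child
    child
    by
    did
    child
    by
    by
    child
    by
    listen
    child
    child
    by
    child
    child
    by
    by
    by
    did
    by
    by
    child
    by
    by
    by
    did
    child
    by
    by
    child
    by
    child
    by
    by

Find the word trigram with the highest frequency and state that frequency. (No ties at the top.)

"child by by", 5 times

Trigram frequencies (highest first):
  child by by: 5
  by child by: 4
  child child by: 3
  by by child: 3
  listen child child: 2
  by did child: 2
  … (14 more, each ≤ 2)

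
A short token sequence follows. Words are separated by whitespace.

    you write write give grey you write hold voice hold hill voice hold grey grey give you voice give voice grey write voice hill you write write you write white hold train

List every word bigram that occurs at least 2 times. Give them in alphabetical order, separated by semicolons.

Bigram counts meeting the condition (at least 2 times):
  voice hold: 2
  write write: 2
  you write: 4

voice hold; write write; you write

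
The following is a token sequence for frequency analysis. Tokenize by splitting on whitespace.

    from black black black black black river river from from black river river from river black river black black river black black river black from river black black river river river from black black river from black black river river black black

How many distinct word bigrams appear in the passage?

9

42 tokens → 41 bigram windows in total.
Repeated bigrams (each contributes count−1 duplicates):
  black black: 10
  black river: 8
  river black: 6
  river river: 5
  from black: 4
  river from: 4
  from river: 2
32 duplicate windows → 41 − 32 = 9 distinct.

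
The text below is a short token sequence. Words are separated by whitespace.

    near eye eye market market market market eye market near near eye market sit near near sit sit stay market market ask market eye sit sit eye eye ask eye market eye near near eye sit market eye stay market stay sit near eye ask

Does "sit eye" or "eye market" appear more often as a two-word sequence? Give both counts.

"eye market" (4 vs 1)

"sit eye": 1 occurrence
"eye market": 4 occurrences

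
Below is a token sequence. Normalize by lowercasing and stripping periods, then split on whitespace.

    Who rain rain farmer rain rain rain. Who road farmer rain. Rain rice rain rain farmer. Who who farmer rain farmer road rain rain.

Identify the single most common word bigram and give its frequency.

"rain rain", 6 times

Bigram frequencies (highest first):
  rain rain: 6
  rain farmer: 3
  farmer rain: 3
  who rain: 1
  rain who: 1
  who road: 1
  … (8 more, each ≤ 1)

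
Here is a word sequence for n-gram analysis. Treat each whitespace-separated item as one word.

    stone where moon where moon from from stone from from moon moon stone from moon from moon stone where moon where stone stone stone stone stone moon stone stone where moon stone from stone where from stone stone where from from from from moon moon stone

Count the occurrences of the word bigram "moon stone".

5

Scanning the 45 overlapping bigram windows for "moon stone":
  position 12–13: moon stone
  position 17–18: moon stone
  position 27–28: moon stone
  position 31–32: moon stone
  position 45–46: moon stone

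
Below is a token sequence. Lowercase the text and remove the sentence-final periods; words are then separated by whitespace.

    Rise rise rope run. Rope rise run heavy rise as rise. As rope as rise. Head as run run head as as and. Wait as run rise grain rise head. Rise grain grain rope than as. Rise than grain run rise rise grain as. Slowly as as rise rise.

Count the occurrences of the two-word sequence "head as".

2

Scanning the 48 overlapping bigram windows for "head as":
  position 16–17: head as
  position 20–21: head as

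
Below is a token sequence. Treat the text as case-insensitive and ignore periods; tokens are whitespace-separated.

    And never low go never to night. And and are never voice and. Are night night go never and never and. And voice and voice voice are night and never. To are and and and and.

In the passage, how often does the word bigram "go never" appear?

2

Scanning the 35 overlapping bigram windows for "go never":
  position 4–5: go never
  position 17–18: go never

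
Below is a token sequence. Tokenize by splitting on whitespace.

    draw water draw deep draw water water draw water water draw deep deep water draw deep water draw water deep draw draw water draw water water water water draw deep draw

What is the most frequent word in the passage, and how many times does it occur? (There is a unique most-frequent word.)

"water", 13 times

Unigram frequencies (highest first):
  water: 13
  draw: 12
  deep: 6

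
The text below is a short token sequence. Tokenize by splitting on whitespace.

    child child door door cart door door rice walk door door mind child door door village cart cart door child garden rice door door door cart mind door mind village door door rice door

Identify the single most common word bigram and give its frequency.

Bigram frequencies (highest first):
  door door: 7
  child door: 2
  door cart: 2
  cart door: 2
  door rice: 2
  door mind: 2
  … (15 more, each ≤ 2)

"door door", 7 times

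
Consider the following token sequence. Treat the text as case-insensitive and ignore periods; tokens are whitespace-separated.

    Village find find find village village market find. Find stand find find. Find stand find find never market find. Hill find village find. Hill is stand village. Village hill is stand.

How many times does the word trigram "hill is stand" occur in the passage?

2

Scanning the 29 overlapping trigram windows for "hill is stand":
  position 24–26: hill is stand
  position 29–31: hill is stand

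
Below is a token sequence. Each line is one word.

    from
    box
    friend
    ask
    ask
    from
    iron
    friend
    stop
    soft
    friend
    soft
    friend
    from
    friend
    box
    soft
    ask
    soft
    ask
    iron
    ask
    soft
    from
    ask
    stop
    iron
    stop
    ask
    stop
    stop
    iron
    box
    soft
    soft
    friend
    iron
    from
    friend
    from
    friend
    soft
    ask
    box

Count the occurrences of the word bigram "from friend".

Scanning the 43 overlapping bigram windows for "from friend":
  position 14–15: from friend
  position 38–39: from friend
  position 40–41: from friend

3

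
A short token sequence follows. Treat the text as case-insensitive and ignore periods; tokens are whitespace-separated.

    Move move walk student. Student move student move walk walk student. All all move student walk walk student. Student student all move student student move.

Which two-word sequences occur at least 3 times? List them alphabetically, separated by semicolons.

move student; student move; student student; walk student

Bigram counts meeting the condition (at least 3 times):
  move student: 3
  student move: 3
  student student: 4
  walk student: 3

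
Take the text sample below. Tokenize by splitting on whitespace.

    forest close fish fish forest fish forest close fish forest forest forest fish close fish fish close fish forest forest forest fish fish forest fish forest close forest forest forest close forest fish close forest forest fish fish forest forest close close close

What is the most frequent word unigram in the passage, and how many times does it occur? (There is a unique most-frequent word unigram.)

"forest", 19 times

Unigram frequencies (highest first):
  forest: 19
  fish: 14
  close: 10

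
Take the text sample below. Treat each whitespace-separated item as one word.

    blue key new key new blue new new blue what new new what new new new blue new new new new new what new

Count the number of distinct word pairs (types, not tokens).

24 tokens → 23 bigram windows in total.
Repeated bigrams (each contributes count−1 duplicates):
  new new: 8
  new blue: 3
  what new: 3
  blue new: 2
  key new: 2
  new what: 2
14 duplicate windows → 23 − 14 = 9 distinct.

9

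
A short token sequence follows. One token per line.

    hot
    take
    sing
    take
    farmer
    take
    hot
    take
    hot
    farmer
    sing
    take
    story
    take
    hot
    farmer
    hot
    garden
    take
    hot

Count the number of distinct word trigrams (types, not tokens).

17

20 tokens → 18 trigram windows in total.
Repeated trigrams (each contributes count−1 duplicates):
  take hot farmer: 2
1 duplicate windows → 18 − 1 = 17 distinct.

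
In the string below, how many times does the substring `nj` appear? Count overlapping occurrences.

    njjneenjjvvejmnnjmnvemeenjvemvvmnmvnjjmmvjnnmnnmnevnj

Sliding a length-2 window over the 53 characters (52 positions):
  position 1–2: nj
  position 7–8: nj
  position 16–17: nj
  position 25–26: nj
  position 36–37: nj
  position 52–53: nj

6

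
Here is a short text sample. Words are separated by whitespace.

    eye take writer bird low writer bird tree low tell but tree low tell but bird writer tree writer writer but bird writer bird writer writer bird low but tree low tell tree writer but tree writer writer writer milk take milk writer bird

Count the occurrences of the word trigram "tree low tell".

3

Scanning the 42 overlapping trigram windows for "tree low tell":
  position 8–10: tree low tell
  position 12–14: tree low tell
  position 30–32: tree low tell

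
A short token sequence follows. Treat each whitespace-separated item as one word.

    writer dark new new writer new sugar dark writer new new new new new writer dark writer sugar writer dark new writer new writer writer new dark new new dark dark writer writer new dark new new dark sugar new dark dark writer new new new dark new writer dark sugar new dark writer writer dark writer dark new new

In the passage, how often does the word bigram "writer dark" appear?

6

Scanning the 59 overlapping bigram windows for "writer dark":
  position 1–2: writer dark
  position 15–16: writer dark
  position 19–20: writer dark
  position 49–50: writer dark
  position 55–56: writer dark
  position 57–58: writer dark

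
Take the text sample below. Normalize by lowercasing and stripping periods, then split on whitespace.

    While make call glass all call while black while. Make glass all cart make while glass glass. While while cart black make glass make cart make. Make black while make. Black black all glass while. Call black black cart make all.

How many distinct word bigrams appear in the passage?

41 tokens → 40 bigram windows in total.
Repeated bigrams (each contributes count−1 duplicates):
  cart make: 3
  while make: 3
  black black: 2
  black while: 2
  glass all: 2
  glass while: 2
  make black: 2
  make glass: 2
10 duplicate windows → 40 − 10 = 30 distinct.

30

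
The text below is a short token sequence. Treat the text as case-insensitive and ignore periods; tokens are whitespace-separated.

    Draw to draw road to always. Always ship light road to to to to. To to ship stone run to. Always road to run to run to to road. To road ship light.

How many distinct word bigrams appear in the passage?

18

33 tokens → 32 bigram windows in total.
Repeated bigrams (each contributes count−1 duplicates):
  to to: 6
  road to: 4
  run to: 3
  ship light: 2
  to always: 2
  to road: 2
  to run: 2
14 duplicate windows → 32 − 14 = 18 distinct.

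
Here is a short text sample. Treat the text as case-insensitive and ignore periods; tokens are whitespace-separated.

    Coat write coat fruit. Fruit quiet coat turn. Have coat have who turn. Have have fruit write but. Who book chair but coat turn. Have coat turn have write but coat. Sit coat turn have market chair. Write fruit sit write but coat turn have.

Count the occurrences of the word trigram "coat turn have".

Scanning the 43 overlapping trigram windows for "coat turn have":
  position 7–9: coat turn have
  position 23–25: coat turn have
  position 26–28: coat turn have
  position 33–35: coat turn have
  position 43–45: coat turn have

5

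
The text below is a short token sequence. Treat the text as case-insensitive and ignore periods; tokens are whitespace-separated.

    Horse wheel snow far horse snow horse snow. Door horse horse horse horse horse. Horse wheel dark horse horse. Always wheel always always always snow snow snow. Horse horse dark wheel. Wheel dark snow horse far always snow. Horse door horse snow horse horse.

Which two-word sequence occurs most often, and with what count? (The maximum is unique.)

"horse horse", 8 times

Bigram frequencies (highest first):
  horse horse: 8
  snow horse: 5
  horse snow: 3
  horse wheel: 2
  door horse: 2
  wheel dark: 2
  … (18 more, each ≤ 2)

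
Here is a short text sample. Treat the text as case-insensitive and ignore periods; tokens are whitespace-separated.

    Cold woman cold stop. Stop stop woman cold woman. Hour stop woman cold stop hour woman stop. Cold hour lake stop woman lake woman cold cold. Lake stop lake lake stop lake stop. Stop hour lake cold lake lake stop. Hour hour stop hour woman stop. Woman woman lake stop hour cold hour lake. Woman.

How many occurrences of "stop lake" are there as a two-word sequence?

2

Scanning the 54 overlapping bigram windows for "stop lake":
  position 28–29: stop lake
  position 31–32: stop lake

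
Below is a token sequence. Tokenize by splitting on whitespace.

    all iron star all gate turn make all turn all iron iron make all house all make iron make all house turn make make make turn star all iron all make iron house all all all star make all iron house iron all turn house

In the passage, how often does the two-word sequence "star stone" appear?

Scanning the 44 overlapping bigram windows for "star stone":
  (none found)

0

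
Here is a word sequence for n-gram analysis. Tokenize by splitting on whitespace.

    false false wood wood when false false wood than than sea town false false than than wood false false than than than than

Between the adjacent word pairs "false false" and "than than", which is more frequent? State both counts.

"than than" (5 vs 4)

"false false": 4 occurrences
"than than": 5 occurrences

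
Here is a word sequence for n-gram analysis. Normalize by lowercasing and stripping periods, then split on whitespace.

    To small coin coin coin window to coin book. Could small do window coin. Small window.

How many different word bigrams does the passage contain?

14

16 tokens → 15 bigram windows in total.
Repeated bigrams (each contributes count−1 duplicates):
  coin coin: 2
1 duplicate windows → 15 − 1 = 14 distinct.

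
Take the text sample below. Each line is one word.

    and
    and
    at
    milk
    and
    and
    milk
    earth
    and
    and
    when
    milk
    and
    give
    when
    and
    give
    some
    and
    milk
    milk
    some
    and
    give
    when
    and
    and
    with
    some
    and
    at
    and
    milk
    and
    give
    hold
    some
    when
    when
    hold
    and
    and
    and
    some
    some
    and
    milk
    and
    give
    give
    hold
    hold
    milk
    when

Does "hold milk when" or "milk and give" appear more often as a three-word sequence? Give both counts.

"milk and give" (3 vs 1)

"hold milk when": 1 occurrence
"milk and give": 3 occurrences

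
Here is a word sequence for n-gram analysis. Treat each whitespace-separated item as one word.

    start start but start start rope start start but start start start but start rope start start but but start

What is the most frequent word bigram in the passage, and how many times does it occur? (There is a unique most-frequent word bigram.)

Bigram frequencies (highest first):
  start start: 6
  start but: 4
  but start: 4
  start rope: 2
  rope start: 2
  but but: 1

"start start", 6 times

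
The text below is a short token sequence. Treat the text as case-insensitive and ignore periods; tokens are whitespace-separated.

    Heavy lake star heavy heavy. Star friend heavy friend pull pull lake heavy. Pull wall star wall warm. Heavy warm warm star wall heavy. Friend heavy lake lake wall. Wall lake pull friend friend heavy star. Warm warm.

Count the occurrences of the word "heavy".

9

Scanning the 38 tokens for "heavy":
  position 1: heavy
  position 4: heavy
  position 5: heavy
  position 8: heavy
  position 13: heavy
  position 19: heavy
  position 24: heavy
  position 26: heavy
  position 35: heavy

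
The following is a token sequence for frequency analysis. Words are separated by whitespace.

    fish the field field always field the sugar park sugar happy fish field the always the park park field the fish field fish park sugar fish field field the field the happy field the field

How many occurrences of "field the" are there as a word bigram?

6

Scanning the 34 overlapping bigram windows for "field the":
  position 6–7: field the
  position 13–14: field the
  position 19–20: field the
  position 28–29: field the
  position 30–31: field the
  position 33–34: field the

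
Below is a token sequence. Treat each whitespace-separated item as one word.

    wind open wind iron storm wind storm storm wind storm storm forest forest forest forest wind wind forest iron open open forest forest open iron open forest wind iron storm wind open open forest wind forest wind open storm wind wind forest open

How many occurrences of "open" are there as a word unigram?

9

Scanning the 43 tokens for "open":
  position 2: open
  position 20: open
  position 21: open
  position 24: open
  position 26: open
  position 32: open
  position 33: open
  position 38: open
  position 43: open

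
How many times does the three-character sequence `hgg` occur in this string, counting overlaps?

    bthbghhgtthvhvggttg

Sliding a length-3 window over the 19 characters (17 positions):
  (no match at any position)

0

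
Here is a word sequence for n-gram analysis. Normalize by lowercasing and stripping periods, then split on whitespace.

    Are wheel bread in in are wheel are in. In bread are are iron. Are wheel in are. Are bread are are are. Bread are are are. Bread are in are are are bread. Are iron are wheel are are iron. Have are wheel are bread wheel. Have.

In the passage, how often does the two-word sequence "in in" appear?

2

Scanning the 47 overlapping bigram windows for "in in":
  position 4–5: in in
  position 9–10: in in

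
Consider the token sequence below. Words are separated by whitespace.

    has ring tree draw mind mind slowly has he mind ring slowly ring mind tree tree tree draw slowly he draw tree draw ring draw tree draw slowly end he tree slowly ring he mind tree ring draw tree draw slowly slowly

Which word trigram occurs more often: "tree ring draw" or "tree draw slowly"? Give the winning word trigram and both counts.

"tree ring draw": 1 occurrence
"tree draw slowly": 3 occurrences

"tree draw slowly" (3 vs 1)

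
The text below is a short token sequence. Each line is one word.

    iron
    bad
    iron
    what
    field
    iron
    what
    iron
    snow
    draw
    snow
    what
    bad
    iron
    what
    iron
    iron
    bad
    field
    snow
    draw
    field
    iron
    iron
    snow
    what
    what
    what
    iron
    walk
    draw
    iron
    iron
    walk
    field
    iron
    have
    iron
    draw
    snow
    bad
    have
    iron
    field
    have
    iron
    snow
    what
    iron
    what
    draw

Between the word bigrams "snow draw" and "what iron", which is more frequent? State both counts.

"what iron" (4 vs 2)

"snow draw": 2 occurrences
"what iron": 4 occurrences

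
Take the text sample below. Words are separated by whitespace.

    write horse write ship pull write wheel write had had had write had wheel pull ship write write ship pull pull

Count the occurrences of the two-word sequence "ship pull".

2

Scanning the 20 overlapping bigram windows for "ship pull":
  position 4–5: ship pull
  position 19–20: ship pull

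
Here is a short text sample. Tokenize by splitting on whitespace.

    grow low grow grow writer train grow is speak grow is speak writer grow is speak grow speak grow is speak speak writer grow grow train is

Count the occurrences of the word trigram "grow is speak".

4

Scanning the 25 overlapping trigram windows for "grow is speak":
  position 7–9: grow is speak
  position 10–12: grow is speak
  position 14–16: grow is speak
  position 19–21: grow is speak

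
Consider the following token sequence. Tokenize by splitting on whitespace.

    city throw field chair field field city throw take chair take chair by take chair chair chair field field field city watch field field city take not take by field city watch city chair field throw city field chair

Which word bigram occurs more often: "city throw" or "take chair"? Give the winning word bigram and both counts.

"take chair" (3 vs 2)

"city throw": 2 occurrences
"take chair": 3 occurrences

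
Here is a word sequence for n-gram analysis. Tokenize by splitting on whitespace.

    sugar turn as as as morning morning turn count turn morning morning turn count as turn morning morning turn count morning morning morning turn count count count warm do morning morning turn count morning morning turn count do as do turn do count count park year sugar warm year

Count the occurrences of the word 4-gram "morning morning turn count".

6

Scanning the 46 overlapping 4-gram windows for "morning morning turn count":
  position 6–9: morning morning turn count
  position 11–14: morning morning turn count
  position 17–20: morning morning turn count
  position 22–25: morning morning turn count
  position 30–33: morning morning turn count
  position 34–37: morning morning turn count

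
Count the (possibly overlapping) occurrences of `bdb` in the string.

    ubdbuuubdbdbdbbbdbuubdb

Sliding a length-3 window over the 23 characters (21 positions):
  position 2–4: bdb
  position 8–10: bdb
  position 10–12: bdb
  position 12–14: bdb
  position 16–18: bdb
  position 21–23: bdb

6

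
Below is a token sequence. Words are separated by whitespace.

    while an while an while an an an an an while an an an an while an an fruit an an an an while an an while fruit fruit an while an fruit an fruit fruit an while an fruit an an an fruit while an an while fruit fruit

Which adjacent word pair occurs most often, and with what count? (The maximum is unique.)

Bigram frequencies (highest first):
  an an: 15
  while an: 9
  an while: 9
  an fruit: 5
  fruit an: 5
  fruit fruit: 3
  … (2 more, each ≤ 2)

"an an", 15 times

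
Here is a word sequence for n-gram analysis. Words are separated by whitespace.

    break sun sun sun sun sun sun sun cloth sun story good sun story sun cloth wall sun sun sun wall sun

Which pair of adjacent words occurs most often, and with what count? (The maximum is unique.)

"sun sun", 8 times

Bigram frequencies (highest first):
  sun sun: 8
  sun cloth: 2
  sun story: 2
  wall sun: 2
  break sun: 1
  cloth sun: 1
  … (5 more, each ≤ 1)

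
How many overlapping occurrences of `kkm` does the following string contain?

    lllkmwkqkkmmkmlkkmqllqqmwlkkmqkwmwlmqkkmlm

Sliding a length-3 window over the 42 characters (40 positions):
  position 9–11: kkm
  position 16–18: kkm
  position 27–29: kkm
  position 38–40: kkm

4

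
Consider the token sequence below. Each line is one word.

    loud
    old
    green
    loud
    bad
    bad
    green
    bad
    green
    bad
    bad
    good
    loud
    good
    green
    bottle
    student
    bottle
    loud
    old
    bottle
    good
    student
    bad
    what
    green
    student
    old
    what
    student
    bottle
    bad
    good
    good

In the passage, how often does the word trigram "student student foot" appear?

Scanning the 32 overlapping trigram windows for "student student foot":
  (none found)

0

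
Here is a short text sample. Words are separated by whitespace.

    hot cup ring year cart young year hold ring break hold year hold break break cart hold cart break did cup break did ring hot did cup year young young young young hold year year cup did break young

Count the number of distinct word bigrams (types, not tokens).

39 tokens → 38 bigram windows in total.
Repeated bigrams (each contributes count−1 duplicates):
  young young: 3
  break did: 2
  did cup: 2
  hold year: 2
  year hold: 2
6 duplicate windows → 38 − 6 = 32 distinct.

32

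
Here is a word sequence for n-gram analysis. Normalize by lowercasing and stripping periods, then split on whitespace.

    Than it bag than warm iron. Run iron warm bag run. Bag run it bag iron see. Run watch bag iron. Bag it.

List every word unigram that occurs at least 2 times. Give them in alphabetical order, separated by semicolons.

bag; iron; it; run; than; warm

Unigram counts meeting the condition (at least 2 times):
  bag: 6
  iron: 4
  it: 3
  run: 4
  than: 2
  warm: 2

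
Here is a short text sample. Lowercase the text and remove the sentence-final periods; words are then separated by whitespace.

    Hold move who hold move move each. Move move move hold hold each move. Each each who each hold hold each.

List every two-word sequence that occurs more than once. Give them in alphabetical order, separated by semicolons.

Bigram counts meeting the condition (more than once):
  each move: 2
  hold each: 2
  hold hold: 2
  hold move: 2
  move each: 2
  move move: 3

each move; hold each; hold hold; hold move; move each; move move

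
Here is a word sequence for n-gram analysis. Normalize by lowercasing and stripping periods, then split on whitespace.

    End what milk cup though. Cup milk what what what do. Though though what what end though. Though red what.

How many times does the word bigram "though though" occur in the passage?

Scanning the 19 overlapping bigram windows for "though though":
  position 12–13: though though
  position 17–18: though though

2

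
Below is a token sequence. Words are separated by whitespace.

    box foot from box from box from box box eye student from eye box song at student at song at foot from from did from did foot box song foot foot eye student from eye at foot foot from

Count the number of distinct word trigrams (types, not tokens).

33

39 tokens → 37 trigram windows in total.
Repeated trigrams (each contributes count−1 duplicates):
  box from box: 2
  eye student from: 2
  from box from: 2
  student from eye: 2
4 duplicate windows → 37 − 4 = 33 distinct.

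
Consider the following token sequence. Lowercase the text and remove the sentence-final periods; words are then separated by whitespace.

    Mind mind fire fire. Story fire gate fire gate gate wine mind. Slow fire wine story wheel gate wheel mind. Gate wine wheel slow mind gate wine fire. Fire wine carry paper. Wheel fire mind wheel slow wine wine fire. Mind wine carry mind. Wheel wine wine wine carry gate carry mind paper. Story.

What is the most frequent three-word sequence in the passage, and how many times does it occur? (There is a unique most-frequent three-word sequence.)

"mind gate wine", 2 times

Trigram frequencies (highest first):
  mind gate wine: 2
  mind mind fire: 1
  mind fire fire: 1
  fire fire story: 1
  fire story fire: 1
  story fire gate: 1
  … (45 more, each ≤ 1)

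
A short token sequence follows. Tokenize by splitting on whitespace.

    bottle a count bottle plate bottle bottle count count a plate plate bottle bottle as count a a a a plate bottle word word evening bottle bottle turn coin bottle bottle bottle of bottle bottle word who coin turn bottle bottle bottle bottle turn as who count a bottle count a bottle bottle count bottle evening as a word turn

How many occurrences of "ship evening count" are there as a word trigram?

Scanning the 58 overlapping trigram windows for "ship evening count":
  (none found)

0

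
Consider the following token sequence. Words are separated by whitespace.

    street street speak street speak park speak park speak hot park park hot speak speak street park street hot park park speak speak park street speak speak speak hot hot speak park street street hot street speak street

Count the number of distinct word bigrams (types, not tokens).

16

38 tokens → 37 bigram windows in total.
Repeated bigrams (each contributes count−1 duplicates):
  speak park: 4
  speak speak: 4
  street speak: 4
  park speak: 3
  park street: 3
  speak street: 3
  hot park: 2
  hot speak: 2
  … (4 more repeated)
21 duplicate windows → 37 − 21 = 16 distinct.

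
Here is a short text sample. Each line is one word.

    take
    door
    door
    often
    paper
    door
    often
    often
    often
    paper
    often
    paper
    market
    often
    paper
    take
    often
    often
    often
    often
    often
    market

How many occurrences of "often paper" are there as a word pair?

Scanning the 21 overlapping bigram windows for "often paper":
  position 4–5: often paper
  position 9–10: often paper
  position 11–12: often paper
  position 14–15: often paper

4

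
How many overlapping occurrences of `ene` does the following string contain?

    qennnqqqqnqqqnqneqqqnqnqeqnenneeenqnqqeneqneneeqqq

2

Sliding a length-3 window over the 50 characters (48 positions):
  position 39–41: ene
  position 44–46: ene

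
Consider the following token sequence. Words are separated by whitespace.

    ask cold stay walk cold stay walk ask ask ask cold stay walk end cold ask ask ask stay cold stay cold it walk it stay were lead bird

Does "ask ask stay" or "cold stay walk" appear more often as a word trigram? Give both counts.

"ask ask stay": 1 occurrence
"cold stay walk": 3 occurrences

"cold stay walk" (3 vs 1)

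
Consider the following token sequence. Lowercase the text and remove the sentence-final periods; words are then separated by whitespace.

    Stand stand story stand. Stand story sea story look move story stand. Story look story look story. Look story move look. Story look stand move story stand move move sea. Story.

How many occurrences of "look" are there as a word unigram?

Scanning the 31 tokens for "look":
  position 9: look
  position 14: look
  position 16: look
  position 18: look
  position 21: look
  position 23: look

6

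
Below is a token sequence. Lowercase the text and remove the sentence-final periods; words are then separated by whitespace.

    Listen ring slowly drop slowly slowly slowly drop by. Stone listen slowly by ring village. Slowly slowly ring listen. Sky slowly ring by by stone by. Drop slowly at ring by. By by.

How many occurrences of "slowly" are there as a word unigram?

Scanning the 33 tokens for "slowly":
  position 3: slowly
  position 5: slowly
  position 6: slowly
  position 7: slowly
  position 12: slowly
  position 16: slowly
  position 17: slowly
  position 21: slowly
  position 28: slowly

9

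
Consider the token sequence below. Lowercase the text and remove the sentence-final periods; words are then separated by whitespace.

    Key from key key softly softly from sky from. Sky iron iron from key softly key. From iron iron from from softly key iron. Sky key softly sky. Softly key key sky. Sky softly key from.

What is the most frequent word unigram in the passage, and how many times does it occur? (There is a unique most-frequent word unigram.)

"key", 10 times

Unigram frequencies (highest first):
  key: 10
  from: 8
  softly: 7
  sky: 6
  iron: 5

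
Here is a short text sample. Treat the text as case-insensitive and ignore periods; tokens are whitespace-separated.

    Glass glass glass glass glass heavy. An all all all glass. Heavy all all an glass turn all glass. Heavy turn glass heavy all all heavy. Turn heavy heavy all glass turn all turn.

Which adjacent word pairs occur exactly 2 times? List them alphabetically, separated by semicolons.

Bigram counts meeting the condition (exactly 2 times):
  glass turn: 2
  heavy turn: 2
  turn all: 2

glass turn; heavy turn; turn all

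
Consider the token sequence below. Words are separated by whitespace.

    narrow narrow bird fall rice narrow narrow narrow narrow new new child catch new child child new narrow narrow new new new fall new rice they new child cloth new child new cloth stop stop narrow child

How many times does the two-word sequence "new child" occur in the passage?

Scanning the 36 overlapping bigram windows for "new child":
  position 11–12: new child
  position 14–15: new child
  position 27–28: new child
  position 30–31: new child

4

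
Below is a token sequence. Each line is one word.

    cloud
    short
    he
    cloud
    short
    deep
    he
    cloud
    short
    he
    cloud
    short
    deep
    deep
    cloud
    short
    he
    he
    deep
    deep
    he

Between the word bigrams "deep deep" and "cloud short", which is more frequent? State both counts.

"deep deep": 2 occurrences
"cloud short": 5 occurrences

"cloud short" (5 vs 2)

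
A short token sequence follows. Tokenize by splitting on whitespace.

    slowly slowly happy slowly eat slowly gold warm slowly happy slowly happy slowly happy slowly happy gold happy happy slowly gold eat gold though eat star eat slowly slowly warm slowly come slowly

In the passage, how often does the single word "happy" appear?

Scanning the 33 tokens for "happy":
  position 3: happy
  position 10: happy
  position 12: happy
  position 14: happy
  position 16: happy
  position 18: happy
  position 19: happy

7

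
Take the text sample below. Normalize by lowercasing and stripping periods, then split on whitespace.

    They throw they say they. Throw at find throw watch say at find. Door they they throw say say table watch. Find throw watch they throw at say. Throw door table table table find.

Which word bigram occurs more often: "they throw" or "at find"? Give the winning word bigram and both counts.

"they throw" (4 vs 2)

"they throw": 4 occurrences
"at find": 2 occurrences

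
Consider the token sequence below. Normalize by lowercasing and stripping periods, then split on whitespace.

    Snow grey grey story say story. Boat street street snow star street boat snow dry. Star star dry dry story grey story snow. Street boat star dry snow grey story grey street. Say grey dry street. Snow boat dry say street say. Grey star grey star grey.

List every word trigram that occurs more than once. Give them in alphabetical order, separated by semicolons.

Trigram counts meeting the condition (more than once):
  grey star grey: 2
  street say grey: 2

grey star grey; street say grey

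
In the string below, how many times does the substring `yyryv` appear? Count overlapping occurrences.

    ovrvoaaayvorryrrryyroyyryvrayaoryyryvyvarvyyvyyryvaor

Sliding a length-5 window over the 53 characters (49 positions):
  position 22–26: yyryv
  position 33–37: yyryv
  position 46–50: yyryv

3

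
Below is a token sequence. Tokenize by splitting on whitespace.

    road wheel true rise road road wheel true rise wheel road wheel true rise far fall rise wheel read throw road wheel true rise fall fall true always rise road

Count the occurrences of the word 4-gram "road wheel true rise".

Scanning the 27 overlapping 4-gram windows for "road wheel true rise":
  position 1–4: road wheel true rise
  position 6–9: road wheel true rise
  position 11–14: road wheel true rise
  position 21–24: road wheel true rise

4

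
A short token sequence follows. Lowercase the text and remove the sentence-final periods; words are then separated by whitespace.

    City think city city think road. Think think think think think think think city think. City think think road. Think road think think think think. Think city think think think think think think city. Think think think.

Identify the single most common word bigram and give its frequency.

"think think", 18 times

Bigram frequencies (highest first):
  think think: 18
  city think: 6
  think city: 5
  think road: 3
  road think: 3
  city city: 1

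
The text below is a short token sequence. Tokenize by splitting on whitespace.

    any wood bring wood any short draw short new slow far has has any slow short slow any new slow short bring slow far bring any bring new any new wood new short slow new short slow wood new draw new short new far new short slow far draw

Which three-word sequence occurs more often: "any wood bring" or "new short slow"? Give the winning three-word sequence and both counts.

"new short slow" (3 vs 1)

"any wood bring": 1 occurrence
"new short slow": 3 occurrences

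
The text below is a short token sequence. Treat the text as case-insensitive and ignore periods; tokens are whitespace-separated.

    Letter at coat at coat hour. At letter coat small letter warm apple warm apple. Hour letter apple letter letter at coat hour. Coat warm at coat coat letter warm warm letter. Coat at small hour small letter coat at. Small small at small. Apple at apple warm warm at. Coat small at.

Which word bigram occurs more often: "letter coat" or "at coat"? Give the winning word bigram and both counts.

"letter coat": 3 occurrences
"at coat": 5 occurrences

"at coat" (5 vs 3)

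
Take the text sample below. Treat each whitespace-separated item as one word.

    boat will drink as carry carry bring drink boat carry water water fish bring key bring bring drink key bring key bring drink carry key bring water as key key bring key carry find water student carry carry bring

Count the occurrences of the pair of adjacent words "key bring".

5

Scanning the 38 overlapping bigram windows for "key bring":
  position 15–16: key bring
  position 19–20: key bring
  position 21–22: key bring
  position 25–26: key bring
  position 30–31: key bring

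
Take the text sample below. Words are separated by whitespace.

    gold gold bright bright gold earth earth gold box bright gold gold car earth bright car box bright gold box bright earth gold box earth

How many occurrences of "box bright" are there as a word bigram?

Scanning the 24 overlapping bigram windows for "box bright":
  position 9–10: box bright
  position 17–18: box bright
  position 20–21: box bright

3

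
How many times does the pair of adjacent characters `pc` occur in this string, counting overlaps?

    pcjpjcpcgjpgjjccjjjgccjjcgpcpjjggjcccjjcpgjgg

Sliding a length-2 window over the 45 characters (44 positions):
  position 1–2: pc
  position 7–8: pc
  position 27–28: pc

3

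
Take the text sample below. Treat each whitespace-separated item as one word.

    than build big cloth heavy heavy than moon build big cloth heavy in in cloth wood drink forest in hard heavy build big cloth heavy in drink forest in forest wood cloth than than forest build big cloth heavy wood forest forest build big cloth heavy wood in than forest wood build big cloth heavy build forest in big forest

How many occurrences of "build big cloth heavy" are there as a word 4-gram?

6

Scanning the 57 overlapping 4-gram windows for "build big cloth heavy":
  position 2–5: build big cloth heavy
  position 9–12: build big cloth heavy
  position 22–25: build big cloth heavy
  position 36–39: build big cloth heavy
  position 43–46: build big cloth heavy
  position 52–55: build big cloth heavy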